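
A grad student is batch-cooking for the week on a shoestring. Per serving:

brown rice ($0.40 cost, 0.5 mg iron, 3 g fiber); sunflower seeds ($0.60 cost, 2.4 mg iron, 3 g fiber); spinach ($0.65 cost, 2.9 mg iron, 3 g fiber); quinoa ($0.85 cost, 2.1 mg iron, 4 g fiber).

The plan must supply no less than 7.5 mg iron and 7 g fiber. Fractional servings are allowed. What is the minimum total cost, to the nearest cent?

The cheapest plan sits at a corner of the feasible region — with two constraints it uses at most two foods.
brown rice only: max(7.5/0.5, 7/3) = 15 servings → $6.00.
sunflower seeds only: max(7.5/2.4, 7/3) = 3.125 servings → $1.88.
spinach only: max(7.5/2.9, 7/3) = 2.586 servings → $1.68.
quinoa only: max(7.5/2.1, 7/4) = 3.571 servings → $3.04.
brown rice + sunflower seeds: intersection lies outside the first quadrant.
brown rice + spinach: intersection lies outside the first quadrant.
brown rice + quinoa: intersection lies outside the first quadrant.
sunflower seeds + spinach: the both-tight solution has a negative serving — not a feasible corner.
sunflower seeds + quinoa: the both-tight solution has a negative serving — not a feasible corner.
spinach + quinoa with both targets exact would need a negative amount; discard.
The minimum over all feasible corners is $1.68.

$1.68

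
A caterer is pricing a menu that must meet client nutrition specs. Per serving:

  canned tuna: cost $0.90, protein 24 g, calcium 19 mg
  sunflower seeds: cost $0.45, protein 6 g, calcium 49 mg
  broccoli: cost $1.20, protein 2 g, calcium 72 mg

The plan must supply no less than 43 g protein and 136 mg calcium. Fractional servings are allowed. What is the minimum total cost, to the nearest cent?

For a min-cost LP with two ≥-constraints, a basic feasible solution has at most two positive variables.
canned tuna only: max(43/24, 136/19) = 7.158 servings → $6.44.
sunflower seeds only: max(43/6, 136/49) = 7.167 servings → $3.23.
broccoli only: max(43/2, 136/72) = 21.5 servings → $25.80.
canned tuna + sunflower seeds with both tight: 1.216 servings and 2.304 servings → $2.13.
canned tuna + broccoli with both tight: 1.671 servings and 1.448 servings → $3.24.
sunflower seeds + broccoli: the both-tight solution has a negative serving — not a feasible corner.
So the least-cost plan costs $2.13.

$2.13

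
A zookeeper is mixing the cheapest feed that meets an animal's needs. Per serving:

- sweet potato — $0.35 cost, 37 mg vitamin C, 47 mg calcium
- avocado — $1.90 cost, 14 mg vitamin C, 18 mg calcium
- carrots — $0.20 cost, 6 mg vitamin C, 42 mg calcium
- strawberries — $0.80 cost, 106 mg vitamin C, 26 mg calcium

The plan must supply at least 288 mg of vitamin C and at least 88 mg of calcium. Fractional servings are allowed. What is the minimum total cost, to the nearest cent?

$2.21

For a min-cost LP with two ≥-constraints, a basic feasible solution has at most two positive variables.
sweet potato only: max(288/37, 88/47) = 7.784 servings → $2.72.
avocado only: max(288/14, 88/18) = 20.57 servings → $39.09.
carrots only: max(288/6, 88/42) = 48 servings → $9.60.
strawberries only: max(288/106, 88/26) = 3.385 servings → $2.71.
sweet potato + avocado: intersection lies outside the first quadrant.
sweet potato + carrots: intersection lies outside the first quadrant.
sweet potato + strawberries with both tight: 0.4577 servings and 2.557 servings → $2.21.
avocado + carrots: the both-tight solution has a negative serving — not a feasible corner.
avocado + strawberries with both tight: 1.192 servings and 2.56 servings → $4.31.
carrots + strawberries with both tight: 0.4283 servings and 2.693 servings → $2.24.
So the least-cost plan costs $2.21.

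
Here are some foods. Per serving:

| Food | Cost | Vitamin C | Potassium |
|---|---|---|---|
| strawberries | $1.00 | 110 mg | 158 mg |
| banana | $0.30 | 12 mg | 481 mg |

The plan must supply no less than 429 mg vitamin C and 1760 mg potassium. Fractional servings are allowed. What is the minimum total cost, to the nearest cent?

$4.37

An LP optimum is at a vertex; with two nutrient constraints at most two foods are used. Check each candidate.
strawberries only: max(429/110, 1760/158) = 11.14 servings → $11.14.
banana only: max(429/12, 1760/481) = 35.75 servings → $10.72.
strawberries + banana with both tight: 3.631 servings and 2.466 servings → $4.37.
So the least-cost plan costs $4.37.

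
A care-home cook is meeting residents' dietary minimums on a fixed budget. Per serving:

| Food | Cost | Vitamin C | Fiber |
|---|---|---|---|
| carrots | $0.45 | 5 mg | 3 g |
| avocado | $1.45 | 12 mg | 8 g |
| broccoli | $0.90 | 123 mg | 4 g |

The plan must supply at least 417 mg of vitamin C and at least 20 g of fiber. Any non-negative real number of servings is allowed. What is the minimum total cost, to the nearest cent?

Minimising a linear cost over {vitamin C ≥ 417, fiber ≥ 20, servings ≥ 0} — the optimum is at a vertex, using one or two foods.
carrots only: max(417/5, 20/3) = 83.4 servings → $37.53.
avocado only: max(417/12, 20/8) = 34.75 servings → $50.39.
broccoli only: max(417/123, 20/4) = 5 servings → $4.50.
carrots + avocado with both targets exact would need a negative amount; discard.
carrots + broccoli with both tight: 2.269 servings and 3.298 servings → $3.99.
avocado + broccoli with both tight: 0.8462 servings and 3.308 servings → $4.20.
Cheapest feasible corner: $3.99.

$3.99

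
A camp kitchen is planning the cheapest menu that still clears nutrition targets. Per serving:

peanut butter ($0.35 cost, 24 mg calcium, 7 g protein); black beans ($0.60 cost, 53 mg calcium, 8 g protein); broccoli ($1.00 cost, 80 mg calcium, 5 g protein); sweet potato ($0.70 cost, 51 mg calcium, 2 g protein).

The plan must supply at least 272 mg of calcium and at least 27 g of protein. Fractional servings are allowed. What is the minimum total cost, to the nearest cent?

$3.08

peanut butter only: max(272/24, 27/7) = 11.33 servings → $3.97.
black beans only: max(272/53, 27/8) = 5.132 servings → $3.08.
broccoli only: max(272/80, 27/5) = 5.4 servings → $5.40.
sweet potato only: max(272/51, 27/2) = 13.5 servings → $9.45.
peanut butter + black beans: the both-tight solution has a negative serving — not a feasible corner.
peanut butter + broccoli with both tight: 1.818 servings and 2.855 servings → $3.49.
peanut butter + sweet potato with both tight: 2.696 servings and 4.065 servings → $3.79.
black beans + broccoli with both tight: 2.133 servings and 1.987 servings → $3.27.
black beans + sweet potato with both tight: 2.758 servings and 2.467 servings → $3.38.
broccoli + sweet potato: the both-tight solution has a negative serving — not a feasible corner.
Cheapest feasible corner: $3.08.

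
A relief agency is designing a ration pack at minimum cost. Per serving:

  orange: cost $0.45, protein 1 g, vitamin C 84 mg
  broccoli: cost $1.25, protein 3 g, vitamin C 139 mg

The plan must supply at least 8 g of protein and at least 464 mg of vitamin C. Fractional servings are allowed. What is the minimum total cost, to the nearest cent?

Check every corner: each single food scaled to meet both minima, and each pair solved so both constraints bind.
orange only: max(8/1, 464/84) = 8 servings → $3.60.
broccoli only: max(8/3, 464/139) = 3.338 servings → $4.17.
orange + broccoli with both tight: 2.478 servings and 1.841 servings → $3.42.
Cheapest feasible corner: $3.42.

$3.42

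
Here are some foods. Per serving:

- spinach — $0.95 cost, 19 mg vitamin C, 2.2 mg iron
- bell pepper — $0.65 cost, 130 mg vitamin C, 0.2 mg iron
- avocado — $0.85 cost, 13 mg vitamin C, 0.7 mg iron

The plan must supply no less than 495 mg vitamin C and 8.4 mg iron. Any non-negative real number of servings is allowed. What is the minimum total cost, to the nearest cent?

spinach only: max(495/19, 8.4/2.2) = 26.05 servings → $24.75.
bell pepper only: max(495/130, 8.4/0.2) = 42 servings → $27.30.
avocado only: max(495/13, 8.4/0.7) = 38.08 servings → $32.37.
spinach + bell pepper with both tight: 3.519 servings and 3.293 servings → $5.48.
spinach + avocado: intersection lies outside the first quadrant.
bell pepper + avocado with both tight: 2.684 servings and 11.23 servings → $11.29.
Cheapest feasible corner: $5.48.

$5.48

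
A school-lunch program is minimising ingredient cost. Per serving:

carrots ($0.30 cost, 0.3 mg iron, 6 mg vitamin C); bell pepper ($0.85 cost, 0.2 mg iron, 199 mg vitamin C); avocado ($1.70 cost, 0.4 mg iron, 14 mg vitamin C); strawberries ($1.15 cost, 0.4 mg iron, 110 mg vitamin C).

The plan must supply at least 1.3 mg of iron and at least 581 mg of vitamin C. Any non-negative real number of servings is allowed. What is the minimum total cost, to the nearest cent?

$3.15

Two binding constraints pin down two serving amounts, so the optimal mix uses at most two foods. The candidates are each food alone (scaled to the tighter of iron/vitamin C) and each pair with both constraints tight.
carrots only: max(1.3/0.3, 581/6) = 96.83 servings → $29.05.
bell pepper only: max(1.3/0.2, 581/199) = 6.5 servings → $5.53.
avocado only: max(1.3/0.4, 581/14) = 41.5 servings → $70.55.
strawberries only: max(1.3/0.4, 581/110) = 5.282 servings → $6.07.
carrots + bell pepper with both tight: 2.436 servings and 2.846 servings → $3.15.
carrots + avocado with both targets exact would need a negative amount; discard.
carrots + strawberries: the both-tight solution has a negative serving — not a feasible corner.
bell pepper + avocado with both tight: 2.789 servings and 1.855 servings → $5.53.
bell pepper + strawberries with both tight: 1.552 servings and 2.474 servings → $4.16.
avocado + strawberries: intersection lies outside the first quadrant.
Cheapest feasible corner: $3.15.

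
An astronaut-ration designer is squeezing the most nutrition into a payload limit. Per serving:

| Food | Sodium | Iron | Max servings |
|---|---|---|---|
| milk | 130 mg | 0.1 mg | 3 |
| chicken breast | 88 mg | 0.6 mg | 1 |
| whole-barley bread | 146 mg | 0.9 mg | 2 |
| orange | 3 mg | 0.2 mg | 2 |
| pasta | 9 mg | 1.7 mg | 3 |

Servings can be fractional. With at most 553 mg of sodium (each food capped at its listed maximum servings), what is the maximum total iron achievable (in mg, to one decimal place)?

Iron per mg sodium: pasta 0.1889, orange 0.06667, chicken breast 0.006818, whole-barley bread 0.006164, milk 0.0007692.
Take 3 servings of pasta: uses 27 mg sodium, +5.1 mg iron (running total 5.1 mg).
Take 2 servings of orange: uses 6 mg sodium, +0.4 mg iron (running total 5.5 mg).
Take 1 serving of chicken breast: uses 88 mg sodium, +0.6 mg iron (running total 6.1 mg).
Take 2 servings of whole-barley bread: uses 292 mg sodium, +1.8 mg iron (running total 7.9 mg).
Take 1.077 servings of milk: uses 140 mg sodium, +0.1 mg iron (running total 8.0 mg).
Filling greedily by iron-per-mg sodium is optimal for one linear limit, giving 8.0 mg.

8.0 mg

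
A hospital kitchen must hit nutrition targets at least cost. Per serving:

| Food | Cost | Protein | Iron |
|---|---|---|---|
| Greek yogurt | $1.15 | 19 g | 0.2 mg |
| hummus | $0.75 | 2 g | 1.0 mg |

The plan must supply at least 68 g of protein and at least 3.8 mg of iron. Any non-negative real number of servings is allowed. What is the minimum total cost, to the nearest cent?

$6.10

The cheapest plan sits at a corner of the feasible region — with two constraints it uses at most two foods.
Greek yogurt only: max(68/19, 3.8/0.2) = 19 servings → $21.85.
hummus only: max(68/2, 3.8/1.0) = 34 servings → $25.50.
Greek yogurt + hummus with both tight: 3.247 servings and 3.151 servings → $6.10.
Cheapest feasible corner: $6.10.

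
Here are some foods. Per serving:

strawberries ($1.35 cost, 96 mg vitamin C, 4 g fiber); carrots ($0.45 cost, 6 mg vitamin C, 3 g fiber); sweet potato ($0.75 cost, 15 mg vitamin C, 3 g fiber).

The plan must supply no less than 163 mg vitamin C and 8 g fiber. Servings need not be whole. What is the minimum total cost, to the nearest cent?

$2.45

For a min-cost LP with two ≥-constraints, a basic feasible solution has at most two positive variables.
strawberries only: max(163/96, 8/4) = 2 servings → $2.70.
carrots only: max(163/6, 8/3) = 27.17 servings → $12.22.
sweet potato only: max(163/15, 8/3) = 10.87 servings → $8.15.
strawberries + carrots with both tight: 1.67 servings and 0.4394 servings → $2.45.
strawberries + sweet potato with both tight: 1.618 servings and 0.5088 servings → $2.57.
carrots + sweet potato: intersection lies outside the first quadrant.
So the least-cost plan costs $2.45.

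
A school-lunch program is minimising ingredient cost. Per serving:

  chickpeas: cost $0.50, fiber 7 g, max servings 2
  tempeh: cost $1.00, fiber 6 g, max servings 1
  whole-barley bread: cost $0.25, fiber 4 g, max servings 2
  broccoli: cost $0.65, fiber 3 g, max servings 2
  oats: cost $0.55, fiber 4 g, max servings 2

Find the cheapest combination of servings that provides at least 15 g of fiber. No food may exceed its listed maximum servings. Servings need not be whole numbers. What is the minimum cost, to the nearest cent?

$1.00

Cost per g of fiber: whole-barley bread $0.0625, chickpeas $0.0714, oats $0.1375, tempeh $0.1667, broccoli $0.2167.
Take 2 servings of whole-barley bread: +8.0 g fiber for $0.50 (total $0.50, still need 7.0 g).
Take 1 serving of chickpeas: +7.0 g fiber for $0.50 (total $1.00, still need 0.0 g).
Filling from the cheapest source first is optimal under one linear minimum: $1.00.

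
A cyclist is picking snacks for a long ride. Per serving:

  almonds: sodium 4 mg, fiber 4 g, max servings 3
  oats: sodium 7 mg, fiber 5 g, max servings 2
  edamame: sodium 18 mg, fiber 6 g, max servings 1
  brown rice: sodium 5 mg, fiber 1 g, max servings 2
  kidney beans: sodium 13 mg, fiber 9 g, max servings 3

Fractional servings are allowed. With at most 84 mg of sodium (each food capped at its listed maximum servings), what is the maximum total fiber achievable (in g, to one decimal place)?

Fiber per mg sodium: almonds 1, oats 0.7143, kidney beans 0.6923, edamame 0.3333, brown rice 0.2.
Take 3 servings of almonds: uses 12 mg sodium, +12.0 g fiber (running total 12.0 g).
Take 2 servings of oats: uses 14 mg sodium, +10.0 g fiber (running total 22.0 g).
Take 3 servings of kidney beans: uses 39 mg sodium, +27.0 g fiber (running total 49.0 g).
Take 1 serving of edamame: uses 18 mg sodium, +6.0 g fiber (running total 55.0 g).
Take 0.2 servings of brown rice: uses 1 mg sodium, +0.2 g fiber (running total 55.2 g).
Filling greedily by fiber-per-mg sodium is optimal for one linear limit, giving 55.2 g.

55.2 g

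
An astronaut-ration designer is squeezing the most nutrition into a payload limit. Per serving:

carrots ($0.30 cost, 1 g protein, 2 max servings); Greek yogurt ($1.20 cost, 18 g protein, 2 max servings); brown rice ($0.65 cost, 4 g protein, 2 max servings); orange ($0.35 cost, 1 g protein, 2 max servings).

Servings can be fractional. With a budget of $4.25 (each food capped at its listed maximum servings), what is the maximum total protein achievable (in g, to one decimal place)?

Protein per dollar: Greek yogurt 15, brown rice 6.154, carrots 3.333, orange 2.857.
Take 2 servings of Greek yogurt: spends $2.40, +36.0 g protein (running total 36.0 g).
Take 2 servings of brown rice: spends $1.30, +8.0 g protein (running total 44.0 g).
Take 1.833 servings of carrots: spends $0.55, +1.8 g protein (running total 45.8 g).
Filling greedily by protein-per-dollar is optimal for one linear limit, giving 45.8 g.

45.8 g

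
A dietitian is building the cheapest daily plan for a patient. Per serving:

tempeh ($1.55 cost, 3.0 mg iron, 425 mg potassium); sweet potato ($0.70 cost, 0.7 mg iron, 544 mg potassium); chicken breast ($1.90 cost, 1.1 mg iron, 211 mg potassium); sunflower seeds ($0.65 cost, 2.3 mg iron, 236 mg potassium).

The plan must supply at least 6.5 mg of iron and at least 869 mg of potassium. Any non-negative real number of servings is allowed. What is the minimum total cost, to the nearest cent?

$2.05

tempeh only: max(6.5/3.0, 869/425) = 2.167 servings → $3.36.
sweet potato only: max(6.5/0.7, 869/544) = 9.286 servings → $6.50.
chicken breast only: max(6.5/1.1, 869/211) = 5.909 servings → $11.23.
sunflower seeds only: max(6.5/2.3, 869/236) = 3.682 servings → $2.39.
tempeh + sweet potato: the both-tight solution has a negative serving — not a feasible corner.
tempeh + chicken breast with both targets exact would need a negative amount; discard.
tempeh + sunflower seeds with both tight: 1.724 servings and 0.577 servings → $3.05.
sweet potato + chicken breast: the both-tight solution has a negative serving — not a feasible corner.
sweet potato + sunflower seeds with both tight: 0.4279 servings and 2.696 servings → $2.05.
chicken breast + sunflower seeds with both tight: 2.059 servings and 1.841 servings → $5.11.
The minimum over all feasible corners is $2.05.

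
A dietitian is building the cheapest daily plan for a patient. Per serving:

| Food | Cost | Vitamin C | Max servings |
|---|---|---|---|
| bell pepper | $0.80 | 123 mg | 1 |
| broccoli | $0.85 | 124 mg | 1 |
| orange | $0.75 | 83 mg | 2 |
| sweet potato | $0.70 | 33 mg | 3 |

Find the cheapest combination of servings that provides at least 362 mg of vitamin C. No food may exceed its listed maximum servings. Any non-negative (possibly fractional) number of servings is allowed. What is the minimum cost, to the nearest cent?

Cost per mg of vitamin C: bell pepper $0.0065, broccoli $0.0069, orange $0.0090, sweet potato $0.0212.
Take 1 serving of bell pepper: +123.0 mg vitamin C for $0.80 (total $0.80, still need 239.0 mg).
Take 1 serving of broccoli: +124.0 mg vitamin C for $0.85 (total $1.65, still need 115.0 mg).
Take 1.386 servings of orange: +115.0 mg vitamin C for $1.04 (total $2.69, still need 0.0 mg).
Filling from the cheapest source first is optimal under one linear minimum: $2.69.

$2.69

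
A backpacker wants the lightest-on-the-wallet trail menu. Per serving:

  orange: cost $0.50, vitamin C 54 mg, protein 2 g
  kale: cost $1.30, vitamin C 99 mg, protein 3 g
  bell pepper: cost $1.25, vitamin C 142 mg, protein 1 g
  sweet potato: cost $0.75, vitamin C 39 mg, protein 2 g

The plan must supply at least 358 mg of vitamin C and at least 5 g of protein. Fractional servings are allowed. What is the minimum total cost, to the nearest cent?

A basic optimal solution has at most two foods positive. Try each food alone and each pair with both targets met exactly.
orange only: max(358/54, 5/2) = 6.63 servings → $3.31.
kale only: max(358/99, 5/3) = 3.616 servings → $4.70.
bell pepper only: max(358/142, 5/1) = 5 servings → $6.25.
sweet potato only: max(358/39, 5/2) = 9.179 servings → $6.88.
orange + kale: the both-tight solution has a negative serving — not a feasible corner.
orange + bell pepper with both tight: 1.53 servings and 1.939 servings → $3.19.
orange + sweet potato: the both-tight solution has a negative serving — not a feasible corner.
kale + bell pepper with both tight: 1.076 servings and 1.771 servings → $3.61.
kale + sweet potato: the both-tight solution has a negative serving — not a feasible corner.
bell pepper + sweet potato with both tight: 2.127 servings and 1.437 servings → $3.74.
Cheapest feasible corner: $3.19.

$3.19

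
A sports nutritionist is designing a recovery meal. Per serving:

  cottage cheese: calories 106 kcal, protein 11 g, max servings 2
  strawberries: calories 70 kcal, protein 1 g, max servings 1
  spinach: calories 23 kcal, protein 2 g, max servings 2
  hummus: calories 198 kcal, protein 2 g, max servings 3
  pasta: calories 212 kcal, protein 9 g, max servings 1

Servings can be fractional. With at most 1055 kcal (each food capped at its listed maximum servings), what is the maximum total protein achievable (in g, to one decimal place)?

Protein per kcal: cottage cheese 0.1038, spinach 0.08696, pasta 0.04245, strawberries 0.01429, hummus 0.0101.
Take 2 servings of cottage cheese: uses 212 kcal, +22.0 g protein (running total 22.0 g).
Take 2 servings of spinach: uses 46 kcal, +4.0 g protein (running total 26.0 g).
Take 1 serving of pasta: uses 212 kcal, +9.0 g protein (running total 35.0 g).
Take 1 serving of strawberries: uses 70 kcal, +1.0 g protein (running total 36.0 g).
Take 2.601 servings of hummus: uses 515 kcal, +5.2 g protein (running total 41.2 g).
Greedy by best ratio exhausts the calories allowance optimally: 41.2 g.

41.2 g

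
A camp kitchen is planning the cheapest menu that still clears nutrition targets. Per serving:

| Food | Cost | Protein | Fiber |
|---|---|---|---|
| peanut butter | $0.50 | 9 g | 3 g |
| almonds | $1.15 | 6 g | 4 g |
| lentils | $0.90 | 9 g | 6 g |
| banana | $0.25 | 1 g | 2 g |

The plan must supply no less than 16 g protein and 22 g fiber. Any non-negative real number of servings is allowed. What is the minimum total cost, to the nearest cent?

A basic optimal solution has at most two foods positive. Try each food alone and each pair with both targets met exactly.
peanut butter only: max(16/9, 22/3) = 7.333 servings → $3.67.
almonds only: max(16/6, 22/4) = 5.5 servings → $6.33.
lentils only: max(16/9, 22/6) = 3.667 servings → $3.30.
banana only: max(16/1, 22/2) = 16 servings → $4.00.
peanut butter + almonds with both targets exact would need a negative amount; discard.
peanut butter + lentils: intersection lies outside the first quadrant.
peanut butter + banana with both tight: 0.6667 servings and 10 servings → $2.83.
almonds + lentils (both tight): parallel constraints — no distinct corner.
almonds + banana with both tight: 1.25 servings and 8.5 servings → $3.56.
lentils + banana with both tight: 0.8333 servings and 8.5 servings → $2.88.
Cheapest feasible corner: $2.83.

$2.83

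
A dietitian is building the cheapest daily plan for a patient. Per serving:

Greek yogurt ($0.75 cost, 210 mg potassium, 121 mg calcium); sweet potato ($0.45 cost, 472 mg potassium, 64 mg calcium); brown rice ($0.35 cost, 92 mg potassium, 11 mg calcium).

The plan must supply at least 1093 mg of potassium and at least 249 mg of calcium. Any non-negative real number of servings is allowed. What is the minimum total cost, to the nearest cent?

$1.64

Two binding constraints pin down two serving amounts, so the optimal mix uses at most two foods. The candidates are each food alone (scaled to the tighter of potassium/calcium) and each pair with both constraints tight.
Greek yogurt only: max(1093/210, 249/121) = 5.205 servings → $3.90.
sweet potato only: max(1093/472, 249/64) = 3.891 servings → $1.75.
brown rice only: max(1093/92, 249/11) = 22.64 servings → $7.92.
Greek yogurt + sweet potato with both tight: 1.089 servings and 1.831 servings → $1.64.
Greek yogurt + brown rice with both tight: 1.234 servings and 9.064 servings → $4.10.
sweet potato + brown rice with both targets exact would need a negative amount; discard.
So the least-cost plan costs $1.64.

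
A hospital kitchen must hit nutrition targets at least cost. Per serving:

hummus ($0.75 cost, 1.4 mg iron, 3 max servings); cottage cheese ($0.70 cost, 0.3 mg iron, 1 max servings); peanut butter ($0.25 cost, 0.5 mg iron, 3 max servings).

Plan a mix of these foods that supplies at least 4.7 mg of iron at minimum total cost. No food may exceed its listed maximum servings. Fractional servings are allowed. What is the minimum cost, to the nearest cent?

$2.46

Cost per mg of iron: peanut butter $0.5000, hummus $0.5357, cottage cheese $2.3333.
Take 3 servings of peanut butter: +1.5 mg iron for $0.75 (total $0.75, still need 3.2 mg).
Take 2.286 servings of hummus: +3.2 mg iron for $1.71 (total $2.46, still need 0.0 mg).
Filling from the cheapest source first is optimal under one linear minimum: $2.46.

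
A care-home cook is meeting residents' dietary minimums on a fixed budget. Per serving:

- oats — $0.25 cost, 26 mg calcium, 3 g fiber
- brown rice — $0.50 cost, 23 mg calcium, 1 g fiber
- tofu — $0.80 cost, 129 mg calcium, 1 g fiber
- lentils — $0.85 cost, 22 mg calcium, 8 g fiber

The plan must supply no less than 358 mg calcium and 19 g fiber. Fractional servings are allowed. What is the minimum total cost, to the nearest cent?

oats only: max(358/26, 19/3) = 13.77 servings → $3.44.
brown rice only: max(358/23, 19/1) = 19 servings → $9.50.
tofu only: max(358/129, 19/1) = 19 servings → $15.20.
lentils only: max(358/22, 19/8) = 16.27 servings → $13.83.
oats + brown rice with both tight: 1.837 servings and 13.49 servings → $7.20.
oats + tofu with both tight: 5.798 servings and 1.607 servings → $2.73.
oats + lentils: intersection lies outside the first quadrant.
brown rice + tofu: the both-tight solution has a negative serving — not a feasible corner.
brown rice + lentils with both tight: 15.1 servings and 0.4877 servings → $7.96.
tofu + lentils with both tight: 2.422 servings and 2.072 servings → $3.70.
The minimum over all feasible corners is $2.73.

$2.73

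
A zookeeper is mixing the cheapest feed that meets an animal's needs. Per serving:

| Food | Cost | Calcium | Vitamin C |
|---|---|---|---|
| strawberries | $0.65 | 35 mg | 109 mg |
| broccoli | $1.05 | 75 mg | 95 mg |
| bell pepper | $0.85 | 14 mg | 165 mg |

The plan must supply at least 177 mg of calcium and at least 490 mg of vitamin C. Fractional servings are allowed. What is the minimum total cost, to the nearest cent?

At the optimum either one food covers both requirements or two foods hit both targets exactly; no other combination can be cheaper.
strawberries only: max(177/35, 490/109) = 5.057 servings → $3.29.
broccoli only: max(177/75, 490/95) = 5.158 servings → $5.42.
bell pepper only: max(177/14, 490/165) = 12.64 servings → $10.75.
strawberries + broccoli with both tight: 4.11 servings and 0.4419 servings → $3.14.
strawberries + bell pepper with both targets exact would need a negative amount; discard.
broccoli + bell pepper with both tight: 2.023 servings and 1.805 servings → $3.66.
Cheapest feasible corner: $3.14.

$3.14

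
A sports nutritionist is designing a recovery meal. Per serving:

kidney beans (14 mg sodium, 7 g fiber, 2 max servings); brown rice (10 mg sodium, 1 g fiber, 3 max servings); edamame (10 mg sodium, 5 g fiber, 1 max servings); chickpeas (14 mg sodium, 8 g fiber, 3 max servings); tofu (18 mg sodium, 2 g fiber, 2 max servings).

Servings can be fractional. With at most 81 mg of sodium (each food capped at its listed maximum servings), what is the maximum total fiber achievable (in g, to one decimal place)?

43.1 g

Fiber per mg sodium: chickpeas 0.5714, kidney beans 0.5, edamame 0.5, tofu 0.1111, brown rice 0.1.
Take 3 servings of chickpeas: uses 42 mg sodium, +24.0 g fiber (running total 24.0 g).
Take 2 servings of kidney beans: uses 28 mg sodium, +14.0 g fiber (running total 38.0 g).
Take 1 serving of edamame: uses 10 mg sodium, +5.0 g fiber (running total 43.0 g).
Take 0.05556 servings of tofu: uses 1 mg sodium, +0.1 g fiber (running total 43.1 g).
Filling greedily by fiber-per-mg sodium is optimal for one linear limit, giving 43.1 g.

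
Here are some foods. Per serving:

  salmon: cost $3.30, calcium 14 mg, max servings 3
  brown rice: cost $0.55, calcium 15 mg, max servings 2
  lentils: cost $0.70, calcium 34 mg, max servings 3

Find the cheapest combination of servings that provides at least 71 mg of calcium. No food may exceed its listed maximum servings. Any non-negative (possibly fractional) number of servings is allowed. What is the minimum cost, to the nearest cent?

Cost per mg of calcium: lentils $0.0206, brown rice $0.0367, salmon $0.2357.
Take 2.088 servings of lentils: +71.0 mg calcium for $1.46 (total $1.46, still need 0.0 mg).
Greedy by cheapest-per-mg is optimal for a single linear constraint, so the minimum cost is $1.46.

$1.46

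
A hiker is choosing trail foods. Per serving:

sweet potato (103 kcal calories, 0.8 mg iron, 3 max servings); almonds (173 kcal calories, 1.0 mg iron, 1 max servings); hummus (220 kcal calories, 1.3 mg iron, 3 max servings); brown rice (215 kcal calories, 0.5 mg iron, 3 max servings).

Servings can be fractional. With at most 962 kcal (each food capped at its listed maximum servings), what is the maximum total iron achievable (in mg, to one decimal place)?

6.3 mg

Iron per kcal: sweet potato 0.007767, hummus 0.005909, almonds 0.00578, brown rice 0.002326.
Take 3 servings of sweet potato: uses 309 kcal, +2.4 mg iron (running total 2.4 mg).
Take 2.968 servings of hummus: uses 653 kcal, +3.9 mg iron (running total 6.3 mg).
Filling greedily by iron-per-kcal is optimal for one linear limit, giving 6.3 mg.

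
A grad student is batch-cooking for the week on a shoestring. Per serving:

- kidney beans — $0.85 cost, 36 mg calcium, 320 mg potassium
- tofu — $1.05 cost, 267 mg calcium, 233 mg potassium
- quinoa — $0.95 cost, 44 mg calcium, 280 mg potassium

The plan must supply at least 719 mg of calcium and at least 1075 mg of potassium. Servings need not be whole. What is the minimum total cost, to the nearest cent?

This is a tiny linear program; its minimum lies at a vertex of the feasible set. List the vertices and price them.
kidney beans only: max(719/36, 1075/320) = 19.97 servings → $16.98.
tofu only: max(719/267, 1075/233) = 4.614 servings → $4.84.
quinoa only: max(719/44, 1075/280) = 16.34 servings → $15.52.
kidney beans + tofu with both tight: 1.551 servings and 2.484 servings → $3.93.
kidney beans + quinoa with both targets exact would need a negative amount; discard.
tofu + quinoa with both tight: 2.388 servings and 1.852 servings → $4.27.
Cheapest feasible corner: $3.93.

$3.93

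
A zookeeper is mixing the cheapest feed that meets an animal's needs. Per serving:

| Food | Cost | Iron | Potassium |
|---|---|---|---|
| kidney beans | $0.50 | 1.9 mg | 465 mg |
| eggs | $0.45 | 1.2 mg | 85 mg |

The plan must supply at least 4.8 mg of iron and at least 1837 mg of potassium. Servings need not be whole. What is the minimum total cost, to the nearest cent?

$1.98

At the optimum either one food covers both requirements or two foods hit both targets exactly; no other combination can be cheaper.
kidney beans only: max(4.8/1.9, 1837/465) = 3.951 servings → $1.98.
eggs only: max(4.8/1.2, 1837/85) = 21.61 servings → $9.73.
kidney beans + eggs: intersection lies outside the first quadrant.
The minimum over all feasible corners is $1.98.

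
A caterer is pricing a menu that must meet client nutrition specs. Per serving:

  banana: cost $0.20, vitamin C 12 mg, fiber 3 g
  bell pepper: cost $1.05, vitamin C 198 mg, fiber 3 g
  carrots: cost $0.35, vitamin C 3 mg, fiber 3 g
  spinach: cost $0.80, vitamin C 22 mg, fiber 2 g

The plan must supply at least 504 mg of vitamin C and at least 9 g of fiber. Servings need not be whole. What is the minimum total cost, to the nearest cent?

$2.74

banana only: max(504/12, 9/3) = 42 servings → $8.40.
bell pepper only: max(504/198, 9/3) = 3 servings → $3.15.
carrots only: max(504/3, 9/3) = 168 servings → $58.80.
spinach only: max(504/22, 9/2) = 22.91 servings → $18.33.
banana + bell pepper with both tight: 0.4839 servings and 2.516 servings → $2.74.
banana + carrots with both targets exact would need a negative amount; discard.
banana + spinach: the both-tight solution has a negative serving — not a feasible corner.
bell pepper + carrots with both tight: 2.538 servings and 0.4615 servings → $2.83.
bell pepper + spinach with both tight: 2.455 servings and 0.8182 servings → $3.23.
carrots + spinach: intersection lies outside the first quadrant.
Cheapest feasible corner: $2.74.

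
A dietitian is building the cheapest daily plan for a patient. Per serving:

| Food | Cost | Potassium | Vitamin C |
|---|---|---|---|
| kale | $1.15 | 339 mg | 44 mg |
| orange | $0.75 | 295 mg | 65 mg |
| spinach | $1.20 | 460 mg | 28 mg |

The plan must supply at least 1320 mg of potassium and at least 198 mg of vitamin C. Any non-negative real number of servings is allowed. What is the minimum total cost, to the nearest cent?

$3.36

With two linear requirements the optimum uses one or two foods; enumerate the corners.
kale only: max(1320/339, 198/44) = 4.5 servings → $5.17.
orange only: max(1320/295, 198/65) = 4.475 servings → $3.36.
spinach only: max(1320/460, 198/28) = 7.071 servings → $8.49.
kale + orange with both tight: 3.025 servings and 0.9986 servings → $4.23.
kale + spinach with both targets exact would need a negative amount; discard.
orange + spinach with both tight: 2.501 servings and 1.266 servings → $3.39.
Cheapest feasible corner: $3.36.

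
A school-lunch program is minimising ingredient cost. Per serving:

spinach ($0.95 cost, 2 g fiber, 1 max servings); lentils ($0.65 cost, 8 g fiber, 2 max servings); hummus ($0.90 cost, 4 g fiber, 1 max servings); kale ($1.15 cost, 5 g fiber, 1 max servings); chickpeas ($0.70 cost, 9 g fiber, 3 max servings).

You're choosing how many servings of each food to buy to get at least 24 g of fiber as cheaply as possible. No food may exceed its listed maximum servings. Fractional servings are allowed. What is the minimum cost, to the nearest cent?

$1.87

Cost per g of fiber: chickpeas $0.0778, lentils $0.0813, hummus $0.2250, kale $0.2300, spinach $0.4750.
Take 2.667 servings of chickpeas: +24.0 g fiber for $1.87 (total $1.87, still need 0.0 g).
Filling from the cheapest source first is optimal under one linear minimum: $1.87.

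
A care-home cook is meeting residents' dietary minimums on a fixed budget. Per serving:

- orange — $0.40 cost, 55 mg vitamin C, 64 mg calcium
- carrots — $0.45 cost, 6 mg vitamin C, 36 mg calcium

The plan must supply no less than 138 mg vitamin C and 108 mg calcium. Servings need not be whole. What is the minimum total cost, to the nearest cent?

$1.00

Minimising a linear cost over {vitamin C ≥ 138, calcium ≥ 108, servings ≥ 0} — the optimum is at a vertex, using one or two foods.
orange only: max(138/55, 108/64) = 2.509 servings → $1.00.
carrots only: max(138/6, 108/36) = 23 servings → $10.35.
orange + carrots with both targets exact would need a negative amount; discard.
Cheapest feasible corner: $1.00.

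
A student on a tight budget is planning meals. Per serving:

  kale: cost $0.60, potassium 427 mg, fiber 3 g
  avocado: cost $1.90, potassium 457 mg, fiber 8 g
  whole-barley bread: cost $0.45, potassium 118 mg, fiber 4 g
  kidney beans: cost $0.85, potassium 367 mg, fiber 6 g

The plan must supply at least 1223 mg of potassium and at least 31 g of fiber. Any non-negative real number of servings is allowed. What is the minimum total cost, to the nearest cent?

With two linear requirements the optimum uses one or two foods; enumerate the corners.
kale only: max(1223/427, 31/3) = 10.33 servings → $6.20.
avocado only: max(1223/457, 31/8) = 3.875 servings → $7.36.
whole-barley bread only: max(1223/118, 31/4) = 10.36 servings → $4.66.
kidney beans only: max(1223/367, 31/6) = 5.167 servings → $4.39.
kale + avocado: intersection lies outside the first quadrant.
kale + whole-barley bread with both tight: 0.9114 servings and 7.066 servings → $3.73.
kale + kidney beans with both targets exact would need a negative amount; discard.
avocado + whole-barley bread with both tight: 1.396 servings and 4.958 servings → $4.88.
avocado + kidney beans: the both-tight solution has a negative serving — not a feasible corner.
whole-barley bread + kidney beans with both tight: 5.314 servings and 1.624 servings → $3.77.
So the least-cost plan costs $3.73.

$3.73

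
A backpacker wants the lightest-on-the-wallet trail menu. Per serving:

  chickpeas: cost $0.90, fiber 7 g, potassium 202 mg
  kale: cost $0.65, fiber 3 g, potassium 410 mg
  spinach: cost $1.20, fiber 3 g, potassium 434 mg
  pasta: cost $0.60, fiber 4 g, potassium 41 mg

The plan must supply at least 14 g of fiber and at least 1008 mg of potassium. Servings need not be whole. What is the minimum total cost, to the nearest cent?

$2.29

Check every corner: each single food scaled to meet both minima, and each pair solved so both constraints bind.
chickpeas only: max(14/7, 1008/202) = 4.99 servings → $4.49.
kale only: max(14/3, 1008/410) = 4.667 servings → $3.03.
spinach only: max(14/3, 1008/434) = 4.667 servings → $5.60.
pasta only: max(14/4, 1008/41) = 24.59 servings → $14.75.
chickpeas + kale with both tight: 1.2 servings and 1.867 servings → $2.29.
chickpeas + spinach with both tight: 1.255 servings and 1.738 servings → $3.22.
chickpeas + pasta with both targets exact would need a negative amount; discard.
kale + spinach: intersection lies outside the first quadrant.
kale + pasta with both tight: 2.279 servings and 1.79 servings → $2.56.
spinach + pasta with both tight: 2.144 servings and 1.892 servings → $3.71.
Cheapest feasible corner: $2.29.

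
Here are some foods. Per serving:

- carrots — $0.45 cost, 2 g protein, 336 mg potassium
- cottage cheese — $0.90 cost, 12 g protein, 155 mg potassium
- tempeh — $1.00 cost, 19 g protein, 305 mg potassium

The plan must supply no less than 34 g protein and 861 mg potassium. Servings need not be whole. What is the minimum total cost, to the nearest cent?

carrots only: max(34/2, 861/336) = 17 servings → $7.65.
cottage cheese only: max(34/12, 861/155) = 5.555 servings → $5.00.
tempeh only: max(34/19, 861/305) = 2.823 servings → $2.82.
carrots + cottage cheese with both tight: 1.36 servings and 2.607 servings → $2.96.
carrots + tempeh with both tight: 1.037 servings and 1.68 servings → $2.15.
cottage cheese + tempeh: intersection lies outside the first quadrant.
Cheapest feasible corner: $2.15.

$2.15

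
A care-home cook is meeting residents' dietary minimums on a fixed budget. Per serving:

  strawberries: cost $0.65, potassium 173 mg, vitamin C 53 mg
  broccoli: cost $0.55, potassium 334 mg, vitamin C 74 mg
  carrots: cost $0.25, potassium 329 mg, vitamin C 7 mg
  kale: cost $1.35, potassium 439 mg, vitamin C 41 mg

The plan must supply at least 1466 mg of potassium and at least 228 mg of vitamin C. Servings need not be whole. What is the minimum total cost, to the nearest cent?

strawberries only: max(1466/173, 228/53) = 8.474 servings → $5.51.
broccoli only: max(1466/334, 228/74) = 4.389 servings → $2.41.
carrots only: max(1466/329, 228/7) = 32.57 servings → $8.14.
kale only: max(1466/439, 228/41) = 5.561 servings → $7.51.
strawberries + broccoli with both targets exact would need a negative amount; discard.
strawberries + carrots with both tight: 3.991 servings and 2.358 servings → $3.18.
strawberries + kale with both tight: 2.472 servings and 2.365 servings → $4.80.
broccoli + carrots with both tight: 2.942 servings and 1.469 servings → $1.99.
broccoli + kale with both tight: 2.128 servings and 1.721 servings → $3.49.
carrots + kale: intersection lies outside the first quadrant.
Cheapest feasible corner: $1.99.

$1.99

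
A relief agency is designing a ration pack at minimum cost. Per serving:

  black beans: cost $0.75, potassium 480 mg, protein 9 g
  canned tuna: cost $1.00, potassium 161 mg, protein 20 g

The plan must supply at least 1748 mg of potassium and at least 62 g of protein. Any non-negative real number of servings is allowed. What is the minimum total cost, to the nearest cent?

A basic optimal solution has at most two foods positive. Try each food alone and each pair with both targets met exactly.
black beans only: max(1748/480, 62/9) = 6.889 servings → $5.17.
canned tuna only: max(1748/161, 62/20) = 10.86 servings → $10.86.
black beans + canned tuna with both tight: 3.064 servings and 1.721 servings → $4.02.
The minimum over all feasible corners is $4.02.

$4.02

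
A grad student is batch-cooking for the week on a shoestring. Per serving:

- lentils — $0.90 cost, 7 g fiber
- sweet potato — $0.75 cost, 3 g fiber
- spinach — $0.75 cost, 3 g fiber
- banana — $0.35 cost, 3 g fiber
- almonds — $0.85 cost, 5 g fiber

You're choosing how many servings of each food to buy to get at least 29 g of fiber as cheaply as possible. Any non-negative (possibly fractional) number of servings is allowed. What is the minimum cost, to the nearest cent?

Cost per g of fiber: banana $0.1167, lentils $0.1286, almonds $0.1700, sweet potato $0.2500, spinach $0.2500.
With no serving limits, use only banana: 29 g / 3 g = 9.667 servings × $0.35 = $3.38.

$3.38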